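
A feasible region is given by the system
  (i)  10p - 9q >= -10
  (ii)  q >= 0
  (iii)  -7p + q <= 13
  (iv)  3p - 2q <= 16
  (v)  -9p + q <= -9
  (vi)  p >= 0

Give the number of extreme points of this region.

4

Of the 15 pairwise boundary intersections, those satisfying every inequality are:
  (164/7, 190/7)
  (91/71, 180/71)
  (16/3, 0)
  (1, 0)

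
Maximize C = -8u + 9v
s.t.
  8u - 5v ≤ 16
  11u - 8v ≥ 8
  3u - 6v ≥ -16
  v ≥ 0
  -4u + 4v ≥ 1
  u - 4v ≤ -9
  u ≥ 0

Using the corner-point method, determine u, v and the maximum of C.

u = 88/21, v = 100/21, maximum C = 28/3

Vertices and C = -8u + 9v:
  (88/21, 100/21) → C = 28/3
  (10/3, 43/12) → C = 67/12
  (29/6, 61/12) → C = 85/12

The optimum lies where 11u - 8v = 8 and 3u - 6v = -16.
Solving simultaneously gives u = 88/21, v = 100/21.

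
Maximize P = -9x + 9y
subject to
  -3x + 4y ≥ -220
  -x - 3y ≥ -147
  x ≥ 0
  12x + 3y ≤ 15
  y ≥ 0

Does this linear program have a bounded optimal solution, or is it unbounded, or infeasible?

bounded optimum

Corner points and P = -9x + 9y:
  (0, 5) → P = 45
  (0, 0) → P = 0
  (5/4, 0) → P = -45/4
The feasible region has finitely many vertices and no improving ray; the maximum is 45 at (0, 5).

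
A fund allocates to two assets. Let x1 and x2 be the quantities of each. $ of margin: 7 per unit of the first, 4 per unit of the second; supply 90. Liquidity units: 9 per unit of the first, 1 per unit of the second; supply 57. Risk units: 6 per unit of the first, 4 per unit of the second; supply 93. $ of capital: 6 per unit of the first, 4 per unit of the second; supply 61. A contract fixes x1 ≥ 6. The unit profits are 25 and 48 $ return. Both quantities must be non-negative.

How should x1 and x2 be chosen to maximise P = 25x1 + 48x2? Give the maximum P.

Feasible corners and P = 25x1 + 48x2:
  (19/3, 0) → P = 475/3
  (6, 0) → P = 150
  (6, 3) → P = 294

x1 = 6, x2 = 3, maximum P = 294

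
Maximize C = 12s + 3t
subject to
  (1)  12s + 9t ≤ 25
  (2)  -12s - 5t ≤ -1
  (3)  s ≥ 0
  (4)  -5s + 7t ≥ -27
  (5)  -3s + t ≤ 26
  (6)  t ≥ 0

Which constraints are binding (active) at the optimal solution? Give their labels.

(1) and (6)

Extreme points and C = 12s + 3t:
  (0, 25/9) → C = 25/3
  (25/12, 0) → C = 25
  (0, 1/5) → C = 3/5
  (1/12, 0) → C = 1

The maximum is at (25/12, 0). Substituting into each constraint, equality holds for (1) and (6); the remaining constraints have slack.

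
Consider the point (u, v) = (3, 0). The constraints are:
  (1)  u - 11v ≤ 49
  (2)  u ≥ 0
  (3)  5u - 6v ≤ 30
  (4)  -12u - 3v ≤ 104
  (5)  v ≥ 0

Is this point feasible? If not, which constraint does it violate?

feasible

(1): 3 ≤ 49 ✓
(2): 3 ≥ 0 ✓
(3): 15 ≤ 30 ✓
(4): -36 ≤ 104 ✓
(5): 0 ≥ 0 ✓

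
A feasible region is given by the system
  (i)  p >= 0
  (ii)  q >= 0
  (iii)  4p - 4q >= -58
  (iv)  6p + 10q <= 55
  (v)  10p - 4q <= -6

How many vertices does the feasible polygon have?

Pairwise boundary intersections that survive every other constraint:
  (0, 11/2)
  (0, 3/2)
  (40/31, 293/62)

3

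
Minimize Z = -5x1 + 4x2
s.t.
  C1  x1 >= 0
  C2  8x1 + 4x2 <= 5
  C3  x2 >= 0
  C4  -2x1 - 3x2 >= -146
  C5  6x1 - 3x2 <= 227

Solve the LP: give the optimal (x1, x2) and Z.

Feasible corners and Z = -5x1 + 4x2:
  (0, 5/4) → Z = 5
  (0, 0) → Z = 0
  (5/8, 0) → Z = -25/8

The optimum lies where 8x1 + 4x2 = 5 and x2 = 0.
Solving simultaneously gives x1 = 5/8, x2 = 0.

x1 = 5/8, x2 = 0, minimum Z = -25/8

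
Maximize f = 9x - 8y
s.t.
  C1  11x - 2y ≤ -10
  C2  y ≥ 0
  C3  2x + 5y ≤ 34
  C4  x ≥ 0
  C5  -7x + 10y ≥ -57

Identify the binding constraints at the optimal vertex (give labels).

C1 and C4

Feasible corners and f = 9x - 8y:
  (18/59, 394/59) → f = -2990/59
  (0, 5) → f = -40
  (0, 34/5) → f = -272/5

The maximum is at (0, 5). Substituting into each constraint, equality holds for C1 and C4; the remaining constraints have slack.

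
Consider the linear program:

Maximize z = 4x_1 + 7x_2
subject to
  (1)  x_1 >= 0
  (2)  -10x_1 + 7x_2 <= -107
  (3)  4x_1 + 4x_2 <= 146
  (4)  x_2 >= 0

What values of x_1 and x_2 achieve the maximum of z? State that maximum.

Corner points and z = 4x_1 + 7x_2:
  (725/34, 258/17) → z = 3256/17
  (107/10, 0) → z = 214/5
  (73/2, 0) → z = 146

x_1 = 725/34, x_2 = 258/17, maximum z = 3256/17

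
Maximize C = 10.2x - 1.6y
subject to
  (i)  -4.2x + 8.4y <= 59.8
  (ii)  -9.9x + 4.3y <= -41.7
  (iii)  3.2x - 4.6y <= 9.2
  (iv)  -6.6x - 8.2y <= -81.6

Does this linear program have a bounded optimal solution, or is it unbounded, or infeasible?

Vertices and C = 10.2x - 1.6y:
  (30371/3255, 12786/1085) → C = 414019/5425
  (8809/189, 5750/189) → C = 403259/945
  (11547/1826, 807/166) → C = 517881/9130
  (2254/283, 1002/283) → C = 106938/1415
The feasible region has finitely many vertices and no improving ray; the maximum is 403259/945 at (8809/189, 5750/189).

bounded optimum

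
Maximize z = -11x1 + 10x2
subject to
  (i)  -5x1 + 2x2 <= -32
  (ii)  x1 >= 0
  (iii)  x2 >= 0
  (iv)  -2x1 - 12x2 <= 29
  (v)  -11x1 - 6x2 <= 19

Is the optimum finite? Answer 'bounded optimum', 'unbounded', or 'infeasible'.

unbounded

From the feasible point (32/5, 0), moving in the direction (2, 5) keeps every constraint satisfied while z increases without bound.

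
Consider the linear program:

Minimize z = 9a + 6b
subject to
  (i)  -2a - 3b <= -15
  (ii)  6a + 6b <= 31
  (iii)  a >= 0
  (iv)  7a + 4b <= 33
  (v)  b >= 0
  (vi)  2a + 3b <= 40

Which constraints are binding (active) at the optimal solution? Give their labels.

(i) and (iii)

Extreme points and z = 9a + 6b:
  (1/2, 14/3) → z = 65/2
  (0, 5) → z = 30
  (0, 31/6) → z = 31

The minimum is at (0, 5). Substituting into each constraint, equality holds for (i) and (iii); the remaining constraints have slack.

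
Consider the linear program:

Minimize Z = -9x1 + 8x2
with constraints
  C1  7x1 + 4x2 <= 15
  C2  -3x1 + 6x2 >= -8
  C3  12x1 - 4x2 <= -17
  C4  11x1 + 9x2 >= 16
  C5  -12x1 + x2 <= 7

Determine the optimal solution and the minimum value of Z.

Corner points and Z = -9x1 + 8x2:
  (-2/19, 299/76) → Z = 616/19
  (-13/55, 229/55) → Z = 1949/55
  (-11/36, 10/3) → Z = 353/12

At the optimal vertex, 12x1 - 4x2 = -17 and -12x1 + x2 = 7.
Solving simultaneously gives x1 = -11/36, x2 = 10/3.

x1 = -11/36, x2 = 10/3, minimum Z = 353/12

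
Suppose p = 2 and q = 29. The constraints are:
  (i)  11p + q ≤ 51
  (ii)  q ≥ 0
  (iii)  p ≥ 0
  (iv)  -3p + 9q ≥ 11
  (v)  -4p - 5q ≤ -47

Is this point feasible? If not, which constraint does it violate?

(i): 51 ≤ 51 ✓
(ii): 29 ≥ 0 ✓
(iii): 2 ≥ 0 ✓
(iv): 255 ≥ 11 ✓
(v): -153 ≤ -47 ✓

feasible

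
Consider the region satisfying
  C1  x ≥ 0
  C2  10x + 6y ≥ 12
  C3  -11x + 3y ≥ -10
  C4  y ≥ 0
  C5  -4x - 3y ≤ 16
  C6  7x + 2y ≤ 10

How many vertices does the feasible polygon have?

4

Of the 15 pairwise boundary intersections, those satisfying every inequality are:
  (0, 2)
  (0, 5)
  (1, 1/3)
  (50/43, 40/43)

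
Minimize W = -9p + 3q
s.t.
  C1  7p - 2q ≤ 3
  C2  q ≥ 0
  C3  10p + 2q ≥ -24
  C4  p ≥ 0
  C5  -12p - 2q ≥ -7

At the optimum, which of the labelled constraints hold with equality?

Feasible corners and W = -9p + 3q:
  (3/7, 0) → W = -27/7
  (10/19, 13/38) → W = -141/38
  (0, 0) → W = 0
  (0, 7/2) → W = 21/2

The minimum is at (3/7, 0). Substituting into each constraint, equality holds for C1 and C2; the remaining constraints have slack.

C1 and C2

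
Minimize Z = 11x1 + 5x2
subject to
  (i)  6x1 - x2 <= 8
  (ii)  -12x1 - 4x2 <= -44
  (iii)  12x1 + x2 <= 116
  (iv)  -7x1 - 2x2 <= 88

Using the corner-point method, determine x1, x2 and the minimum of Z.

x1 = 19/9, x2 = 14/3, minimum Z = 419/9

Vertices and Z = 11x1 + 5x2:
  (19/9, 14/3) → Z = 419/9
  (62/9, 100/3) → Z = 2182/9
  (-110, 341) → Z = 495
The feasible region is unbounded (it extends along (-2, 7), (-1, 12)), but Z strictly increases along every unbounded feasible direction, so there is no improving ray and the minimum is attained at a vertex.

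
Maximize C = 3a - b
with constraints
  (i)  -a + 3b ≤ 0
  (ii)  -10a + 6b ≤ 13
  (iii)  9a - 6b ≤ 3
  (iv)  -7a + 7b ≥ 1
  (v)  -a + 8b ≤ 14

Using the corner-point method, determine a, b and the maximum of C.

a = -3/14, b = -1/14, maximum C = -4/7

Extreme points and C = 3a - b:
  (-13/8, -13/24) → C = -13/3
  (-3/14, -1/14) → C = -4/7
  (-85/28, -81/28) → C = -87/14

The optimum lies where -a + 3b = 0 and -7a + 7b = 1.
Solving simultaneously gives a = -3/14, b = -1/14.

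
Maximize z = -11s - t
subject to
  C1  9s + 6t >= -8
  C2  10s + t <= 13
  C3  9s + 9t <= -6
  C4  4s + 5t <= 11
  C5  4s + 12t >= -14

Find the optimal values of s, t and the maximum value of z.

Feasible corners and z = -11s - t:
  (-4/3, 2/3) → z = 14
  (-1/7, -47/42) → z = 113/42
  (3/4, -17/12) → z = -41/6

s = -4/3, t = 2/3, maximum z = 14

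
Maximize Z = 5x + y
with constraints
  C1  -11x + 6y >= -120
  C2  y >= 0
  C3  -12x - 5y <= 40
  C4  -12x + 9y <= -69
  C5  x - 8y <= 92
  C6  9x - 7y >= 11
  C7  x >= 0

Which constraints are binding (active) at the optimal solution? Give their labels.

Corner points and Z = 5x + y:
  (120/11, 0) → Z = 600/11
  (74/3, 227/9) → Z = 1337/9
  (23/4, 0) → Z = 115/4

The maximum is at (74/3, 227/9). Substituting into each constraint, equality holds for C1 and C4; the remaining constraints have slack.

C1 and C4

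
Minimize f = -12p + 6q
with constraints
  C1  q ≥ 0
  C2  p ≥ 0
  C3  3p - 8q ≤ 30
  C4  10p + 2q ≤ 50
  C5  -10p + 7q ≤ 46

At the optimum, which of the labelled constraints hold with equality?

C1 and C4

Extreme points and f = -12p + 6q:
  (0, 0) → f = 0
  (5, 0) → f = -60
  (0, 46/7) → f = 276/7
  (43/15, 32/3) → f = 148/5

The minimum is at (5, 0). Substituting into each constraint, equality holds for C1 and C4; the remaining constraints have slack.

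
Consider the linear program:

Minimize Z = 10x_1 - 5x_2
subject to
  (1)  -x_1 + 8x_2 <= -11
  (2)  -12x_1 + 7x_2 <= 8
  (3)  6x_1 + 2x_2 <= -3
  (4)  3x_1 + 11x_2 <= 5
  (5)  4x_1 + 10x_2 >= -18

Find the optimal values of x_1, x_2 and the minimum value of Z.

x_1 = -17/21, x_2 = -31/21, minimum Z = -5/7

Extreme points and Z = 10x_1 - 5x_2:
  (-1/25, -69/50) → Z = 13/2
  (-17/21, -31/21) → Z = -5/7
  (3/26, -24/13) → Z = 135/13

The optimum lies where -x_1 + 8x_2 = -11 and 4x_1 + 10x_2 = -18.
Solving simultaneously gives x_1 = -17/21, x_2 = -31/21.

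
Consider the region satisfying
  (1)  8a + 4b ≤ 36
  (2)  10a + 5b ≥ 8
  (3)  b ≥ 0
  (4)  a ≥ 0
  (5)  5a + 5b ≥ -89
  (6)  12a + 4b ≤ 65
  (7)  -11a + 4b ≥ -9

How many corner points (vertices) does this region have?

The feasible vertices (each the meet of two boundaries and inside every other half-plane) are:
  (0, 9)
  (45/19, 81/19)
  (4/5, 0)
  (0, 8/5)
  (9/11, 0)

5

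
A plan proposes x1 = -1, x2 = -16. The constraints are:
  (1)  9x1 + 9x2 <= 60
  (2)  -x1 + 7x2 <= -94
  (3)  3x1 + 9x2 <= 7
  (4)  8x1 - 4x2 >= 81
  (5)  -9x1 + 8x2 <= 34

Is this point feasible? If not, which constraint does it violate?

Constraint (4): 8x1 - 4x2 = 56, which is not ≥ 81. All other constraints are satisfied.

not feasible — violates (4)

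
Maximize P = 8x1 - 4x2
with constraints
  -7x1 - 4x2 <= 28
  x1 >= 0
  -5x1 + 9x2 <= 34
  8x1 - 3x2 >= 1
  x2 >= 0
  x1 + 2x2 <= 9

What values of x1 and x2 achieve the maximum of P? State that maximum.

x1 = 9, x2 = 0, maximum P = 72

Corner points and P = 8x1 - 4x2:
  (1/8, 0) → P = 1
  (29/19, 71/19) → P = -52/19
  (9, 0) → P = 72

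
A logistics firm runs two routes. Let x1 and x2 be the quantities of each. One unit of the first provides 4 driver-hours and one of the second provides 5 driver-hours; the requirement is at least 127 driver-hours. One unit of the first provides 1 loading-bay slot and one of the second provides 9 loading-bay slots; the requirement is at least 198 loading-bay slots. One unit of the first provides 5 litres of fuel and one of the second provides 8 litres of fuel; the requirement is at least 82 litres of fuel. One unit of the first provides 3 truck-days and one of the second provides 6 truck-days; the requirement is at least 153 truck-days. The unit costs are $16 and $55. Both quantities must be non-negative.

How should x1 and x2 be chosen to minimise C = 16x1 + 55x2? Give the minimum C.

Vertices and C = 16x1 + 55x2:
  (0, 51/2) → C = 2805/2
  (198, 0) → C = 3168
  (9, 21) → C = 1299
The feasible region is unbounded (it extends along (0, 1), (1, 0)), but C strictly increases along every unbounded feasible direction, so there is no improving ray and the minimum is attained at a vertex.

x1 = 9, x2 = 21, minimum C = 1299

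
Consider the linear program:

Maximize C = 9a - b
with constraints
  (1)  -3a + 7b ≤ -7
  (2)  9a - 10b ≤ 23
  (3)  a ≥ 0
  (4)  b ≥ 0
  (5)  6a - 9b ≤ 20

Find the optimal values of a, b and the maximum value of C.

a = 91/33, b = 2/11, maximum C = 271/11

Vertices and C = 9a - b:
  (91/33, 2/11) → C = 271/11
  (7/3, 0) → C = 21
  (23/9, 0) → C = 23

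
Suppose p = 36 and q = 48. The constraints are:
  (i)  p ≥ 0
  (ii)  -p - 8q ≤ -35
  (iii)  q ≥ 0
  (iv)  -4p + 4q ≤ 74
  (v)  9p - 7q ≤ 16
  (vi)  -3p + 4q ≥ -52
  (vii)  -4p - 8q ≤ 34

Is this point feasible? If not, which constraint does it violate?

feasible

(i): 36 ≥ 0 ✓
(ii): -420 ≤ -35 ✓
(iii): 48 ≥ 0 ✓
(iv): 48 ≤ 74 ✓
(v): -12 ≤ 16 ✓
(vi): 84 ≥ -52 ✓
(vii): -528 ≤ 34 ✓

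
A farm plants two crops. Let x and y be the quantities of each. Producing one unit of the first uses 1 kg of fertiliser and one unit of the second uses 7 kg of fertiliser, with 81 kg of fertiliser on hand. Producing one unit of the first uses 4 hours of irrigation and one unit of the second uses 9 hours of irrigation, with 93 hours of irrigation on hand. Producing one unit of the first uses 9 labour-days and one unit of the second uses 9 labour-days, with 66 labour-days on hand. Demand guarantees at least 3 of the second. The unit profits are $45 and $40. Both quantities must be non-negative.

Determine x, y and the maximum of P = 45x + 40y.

x = 13/3, y = 3, maximum P = 315

Corner points and P = 45x + 40y:
  (0, 22/3) → P = 880/3
  (0, 3) → P = 120
  (13/3, 3) → P = 315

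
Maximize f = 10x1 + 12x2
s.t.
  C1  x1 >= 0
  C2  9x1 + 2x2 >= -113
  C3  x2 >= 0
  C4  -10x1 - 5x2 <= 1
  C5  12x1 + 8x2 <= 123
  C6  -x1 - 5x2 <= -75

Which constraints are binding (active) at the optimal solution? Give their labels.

C1 and C5

Feasible corners and f = 10x1 + 12x2:
  (0, 123/8) → f = 369/2
  (0, 15) → f = 180
  (15/52, 777/52) → f = 4737/26

The maximum is at (0, 123/8). Substituting into each constraint, equality holds for C1 and C5; the remaining constraints have slack.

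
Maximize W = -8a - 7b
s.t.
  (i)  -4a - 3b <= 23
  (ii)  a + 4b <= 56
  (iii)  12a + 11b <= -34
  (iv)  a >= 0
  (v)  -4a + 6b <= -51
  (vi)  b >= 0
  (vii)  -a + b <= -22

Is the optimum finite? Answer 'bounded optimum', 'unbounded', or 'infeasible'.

infeasible

The boundaries -4a - 3b = 23 and -a + b = -22 meet at (43/7, -111/7), but that point violates b ≥ 0. Every candidate vertex is excluded by some other constraint, so the feasible region is empty.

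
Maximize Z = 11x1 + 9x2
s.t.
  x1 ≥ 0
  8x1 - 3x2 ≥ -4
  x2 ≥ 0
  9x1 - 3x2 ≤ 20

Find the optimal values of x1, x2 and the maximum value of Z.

Vertices and Z = 11x1 + 9x2:
  (0, 4/3) → Z = 12
  (0, 0) → Z = 0
  (24, 196/3) → Z = 852
  (20/9, 0) → Z = 220/9

At the optimal vertex, 8x1 - 3x2 = -4 and 9x1 - 3x2 = 20.
Solving simultaneously gives x1 = 24, x2 = 196/3.

x1 = 24, x2 = 196/3, maximum Z = 852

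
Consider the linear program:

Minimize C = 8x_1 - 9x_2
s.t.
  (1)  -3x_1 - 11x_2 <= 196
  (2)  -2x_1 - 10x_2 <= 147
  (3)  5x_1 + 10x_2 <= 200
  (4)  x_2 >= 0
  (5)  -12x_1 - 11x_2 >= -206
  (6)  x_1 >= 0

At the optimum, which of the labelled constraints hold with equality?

Vertices and C = 8x_1 - 9x_2:
  (103/6, 0) → C = 412/3
  (0, 0) → C = 0
  (0, 206/11) → C = -1854/11

The minimum is at (0, 206/11). Substituting into each constraint, equality holds for (5) and (6); the remaining constraints have slack.

(5) and (6)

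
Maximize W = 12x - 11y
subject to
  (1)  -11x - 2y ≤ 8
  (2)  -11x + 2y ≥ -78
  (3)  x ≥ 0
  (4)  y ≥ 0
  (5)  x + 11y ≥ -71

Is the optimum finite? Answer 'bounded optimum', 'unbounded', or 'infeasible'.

Feasible corners and W = 12x - 11y:
  (78/11, 0) → W = 936/11
  (0, 0) → W = 0
The feasible region has finitely many vertices and no improving ray; the maximum is 936/11 at (78/11, 0).

bounded optimum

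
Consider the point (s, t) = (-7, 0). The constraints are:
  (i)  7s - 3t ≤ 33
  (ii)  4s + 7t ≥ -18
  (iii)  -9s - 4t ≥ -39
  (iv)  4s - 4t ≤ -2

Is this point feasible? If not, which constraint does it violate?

Constraint (ii): 4s + 7t = -28, which is not ≥ -18. All other constraints are satisfied.

not feasible — violates (ii)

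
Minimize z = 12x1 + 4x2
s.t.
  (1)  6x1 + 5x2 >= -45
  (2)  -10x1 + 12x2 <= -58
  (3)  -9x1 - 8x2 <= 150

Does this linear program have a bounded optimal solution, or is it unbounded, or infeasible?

bounded optimum

Feasible corners and z = 12x1 + 4x2:
  (-125/61, -399/61) → z = -3096/61
  (130, -165) → z = 900
The feasible region has finitely many vertices and no improving ray; the minimum is -3096/61 at (-125/61, -399/61).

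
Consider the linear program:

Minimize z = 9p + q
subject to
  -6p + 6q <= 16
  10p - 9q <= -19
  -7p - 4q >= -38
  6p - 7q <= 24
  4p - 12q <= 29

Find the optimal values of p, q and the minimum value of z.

p = -61/8, q = -119/24, minimum z = -883/12

Vertices and z = 9p + q:
  (82/33, 170/33) → z = 908/33
  (-61/8, -119/24) → z = -883/12
  (266/103, 513/103) → z = 2907/103
  (-163/28, -61/14) → z = -227/4

The binding constraints are -6p + 6q = 16 and 4p - 12q = 29.
Solving simultaneously gives p = -61/8, q = -119/24.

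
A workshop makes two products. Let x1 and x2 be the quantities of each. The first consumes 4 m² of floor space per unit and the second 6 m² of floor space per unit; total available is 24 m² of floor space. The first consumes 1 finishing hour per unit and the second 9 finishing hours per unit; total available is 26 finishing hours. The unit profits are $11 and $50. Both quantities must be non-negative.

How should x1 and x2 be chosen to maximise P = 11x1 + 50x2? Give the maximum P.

x1 = 2, x2 = 8/3, maximum P = 466/3

Feasible corners and P = 11x1 + 50x2:
  (0, 0) → P = 0
  (0, 26/9) → P = 1300/9
  (6, 0) → P = 66
  (2, 8/3) → P = 466/3

The optimum lies where 4x1 + 6x2 = 24 and x1 + 9x2 = 26.
Solving simultaneously gives x1 = 2, x2 = 8/3.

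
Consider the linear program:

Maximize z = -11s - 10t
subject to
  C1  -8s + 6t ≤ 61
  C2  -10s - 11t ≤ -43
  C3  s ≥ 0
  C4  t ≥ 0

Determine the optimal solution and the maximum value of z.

Vertices and z = -11s - 10t:
  (0, 61/6) → z = -305/3
  (0, 43/11) → z = -430/11
  (43/10, 0) → z = -473/10
The feasible region is unbounded (it extends along (3, 4), (1, 0)), but z strictly decreases along every unbounded feasible direction, so there is no improving ray and the maximum is attained at a vertex.

At the optimal vertex, -10s - 11t = -43 and s = 0.
Solving simultaneously gives s = 0, t = 43/11.

s = 0, t = 43/11, maximum z = -430/11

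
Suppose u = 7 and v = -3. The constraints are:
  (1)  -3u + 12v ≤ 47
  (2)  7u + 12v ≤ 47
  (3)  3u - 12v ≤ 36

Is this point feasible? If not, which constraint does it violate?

Constraint (3): 3u - 12v = 57, which is not ≤ 36. All other constraints are satisfied.

not feasible — violates (3)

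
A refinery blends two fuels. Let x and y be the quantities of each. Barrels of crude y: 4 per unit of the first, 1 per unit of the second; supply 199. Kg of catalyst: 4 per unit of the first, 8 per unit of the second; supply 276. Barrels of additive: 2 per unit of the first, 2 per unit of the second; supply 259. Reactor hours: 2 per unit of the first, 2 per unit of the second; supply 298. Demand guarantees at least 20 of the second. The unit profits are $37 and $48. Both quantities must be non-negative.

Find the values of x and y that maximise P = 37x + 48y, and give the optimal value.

Corner points and P = 37x + 48y:
  (0, 69/2) → P = 1656
  (0, 20) → P = 960
  (29, 20) → P = 2033

The binding constraints are 4x + 8y = 276 and y = 20.
Solving simultaneously gives x = 29, y = 20.

x = 29, y = 20, maximum P = 2033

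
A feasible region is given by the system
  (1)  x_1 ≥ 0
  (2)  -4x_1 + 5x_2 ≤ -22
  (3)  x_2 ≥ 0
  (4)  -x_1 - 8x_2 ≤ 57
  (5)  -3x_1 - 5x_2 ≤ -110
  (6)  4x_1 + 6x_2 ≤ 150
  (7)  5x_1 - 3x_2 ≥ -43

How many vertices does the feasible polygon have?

4

The feasible vertices (each the meet of two boundaries and inside every other half-plane) are:
  (132/7, 374/35)
  (441/22, 128/11)
  (110/3, 0)
  (75/2, 0)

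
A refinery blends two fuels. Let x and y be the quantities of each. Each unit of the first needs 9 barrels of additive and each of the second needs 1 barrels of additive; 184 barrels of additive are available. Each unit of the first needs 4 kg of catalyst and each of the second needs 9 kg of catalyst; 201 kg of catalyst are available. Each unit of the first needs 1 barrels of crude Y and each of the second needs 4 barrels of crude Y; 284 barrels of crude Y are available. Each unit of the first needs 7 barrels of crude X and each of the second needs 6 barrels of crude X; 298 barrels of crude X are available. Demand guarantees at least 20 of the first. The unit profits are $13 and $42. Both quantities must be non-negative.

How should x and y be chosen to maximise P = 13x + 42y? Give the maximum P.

Corner points and P = 13x + 42y:
  (184/9, 0) → P = 2392/9
  (20, 0) → P = 260
  (20, 4) → P = 428

The optimum lies where 9x + y = 184 and x = 20.
Solving simultaneously gives x = 20, y = 4.

x = 20, y = 4, maximum P = 428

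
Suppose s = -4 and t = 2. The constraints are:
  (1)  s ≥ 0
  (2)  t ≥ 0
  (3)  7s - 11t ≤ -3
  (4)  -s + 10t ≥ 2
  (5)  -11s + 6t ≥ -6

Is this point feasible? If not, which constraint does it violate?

not feasible — violates (1)

Constraint (1): s = -4, which is not ≥ 0. All other constraints are satisfied.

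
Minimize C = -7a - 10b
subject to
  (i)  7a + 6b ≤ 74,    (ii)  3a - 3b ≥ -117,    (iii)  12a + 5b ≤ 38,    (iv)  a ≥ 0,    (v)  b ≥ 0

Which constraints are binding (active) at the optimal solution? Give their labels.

(iii) and (iv)

Feasible corners and C = -7a - 10b:
  (0, 38/5) → C = -76
  (19/6, 0) → C = -133/6
  (0, 0) → C = 0

The minimum is at (0, 38/5). Substituting into each constraint, equality holds for (iii) and (iv); the remaining constraints have slack.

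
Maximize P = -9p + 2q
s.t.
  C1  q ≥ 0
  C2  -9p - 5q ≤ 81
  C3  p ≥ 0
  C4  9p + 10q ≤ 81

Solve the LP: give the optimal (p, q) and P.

Corner points and P = -9p + 2q:
  (0, 0) → P = 0
  (9, 0) → P = -81
  (0, 81/10) → P = 81/5

p = 0, q = 81/10, maximum P = 81/5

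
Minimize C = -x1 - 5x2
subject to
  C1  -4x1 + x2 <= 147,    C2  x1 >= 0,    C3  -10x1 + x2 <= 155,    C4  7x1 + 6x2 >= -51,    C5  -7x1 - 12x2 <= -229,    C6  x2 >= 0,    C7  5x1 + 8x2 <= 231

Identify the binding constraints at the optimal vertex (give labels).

C2 and C7

Extreme points and C = -x1 - 5x2:
  (0, 229/12) → C = -1145/12
  (0, 231/8) → C = -1155/8
  (229/7, 0) → C = -229/7
  (231/5, 0) → C = -231/5

The minimum is at (0, 231/8). Substituting into each constraint, equality holds for C2 and C7; the remaining constraints have slack.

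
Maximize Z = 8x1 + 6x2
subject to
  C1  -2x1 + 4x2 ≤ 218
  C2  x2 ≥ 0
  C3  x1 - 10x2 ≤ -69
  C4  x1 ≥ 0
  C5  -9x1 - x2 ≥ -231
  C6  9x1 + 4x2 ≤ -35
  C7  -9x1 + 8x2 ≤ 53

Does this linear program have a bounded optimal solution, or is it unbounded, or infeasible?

infeasible

The boundaries x1 - 10x2 = -69 and -9x1 - x2 = -231 meet at (2241/91, 852/91), but that point violates 9x1 + 4x2 ≤ -35. Every candidate vertex is excluded by some other constraint, so the feasible region is empty.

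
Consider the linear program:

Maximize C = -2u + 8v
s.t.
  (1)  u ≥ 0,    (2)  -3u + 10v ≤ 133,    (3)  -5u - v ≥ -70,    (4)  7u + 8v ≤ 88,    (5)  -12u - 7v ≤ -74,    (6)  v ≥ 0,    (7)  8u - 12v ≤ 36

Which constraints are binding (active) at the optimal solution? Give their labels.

Feasible corners and C = -2u + 8v:
  (0, 11) → C = 88
  (0, 74/7) → C = 592/7
  (336/37, 113/37) → C = 232/37
  (57/10, 4/5) → C = -5

The maximum is at (0, 11). Substituting into each constraint, equality holds for (1) and (4); the remaining constraints have slack.

(1) and (4)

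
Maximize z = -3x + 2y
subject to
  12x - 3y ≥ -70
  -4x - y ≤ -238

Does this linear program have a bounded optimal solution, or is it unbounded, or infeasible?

From the feasible point (161/6, 392/3), moving in the direction (3, 12) keeps every constraint satisfied while z increases without bound.

unbounded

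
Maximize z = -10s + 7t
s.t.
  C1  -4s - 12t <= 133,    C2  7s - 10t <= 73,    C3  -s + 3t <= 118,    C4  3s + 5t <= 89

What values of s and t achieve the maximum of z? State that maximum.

Feasible corners and z = -10s + 7t:
  (-227/62, -1223/124) → z = -4021/124
  (-605/8, 113/8) → z = 6841/8
  (251/13, 404/65) → z = -9722/65
  (-323/14, 443/14) → z = 6331/14

The optimum lies where -4s - 12t = 133 and -s + 3t = 118.
Solving simultaneously gives s = -605/8, t = 113/8.

s = -605/8, t = 113/8, maximum z = 6841/8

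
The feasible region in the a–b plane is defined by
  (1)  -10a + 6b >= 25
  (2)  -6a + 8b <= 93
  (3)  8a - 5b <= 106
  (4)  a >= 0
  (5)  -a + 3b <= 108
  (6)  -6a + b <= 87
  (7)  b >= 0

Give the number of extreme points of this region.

Intersecting each pair of boundary lines and keeping only the points that satisfy every inequality leaves:
  (179/22, 195/11)
  (0, 25/6)
  (0, 93/8)

3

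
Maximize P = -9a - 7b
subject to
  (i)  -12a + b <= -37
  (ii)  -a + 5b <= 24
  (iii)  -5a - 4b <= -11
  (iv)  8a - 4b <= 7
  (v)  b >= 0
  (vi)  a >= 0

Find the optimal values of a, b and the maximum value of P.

a = 141/40, b = 53/10, maximum P = -2753/40

Extreme points and P = -9a - 7b:
  (209/59, 325/59) → P = -4156/59
  (141/40, 53/10) → P = -2753/40
  (131/36, 199/36) → P = -643/9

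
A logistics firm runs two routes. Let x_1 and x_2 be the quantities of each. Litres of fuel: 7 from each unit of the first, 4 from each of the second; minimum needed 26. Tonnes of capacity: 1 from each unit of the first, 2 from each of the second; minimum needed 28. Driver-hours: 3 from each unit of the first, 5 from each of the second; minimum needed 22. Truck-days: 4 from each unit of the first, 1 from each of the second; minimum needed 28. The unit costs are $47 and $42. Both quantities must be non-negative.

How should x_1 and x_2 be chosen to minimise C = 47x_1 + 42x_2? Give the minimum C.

Vertices and C = 47x_1 + 42x_2:
  (0, 28) → C = 1176
  (28, 0) → C = 1316
  (4, 12) → C = 692
The feasible region is unbounded (it extends along (0, 1), (1, 0)), but C strictly increases along every unbounded feasible direction, so there is no improving ray and the minimum is attained at a vertex.

The optimum lies where x_1 + 2x_2 = 28 and 4x_1 + x_2 = 28.
Solving simultaneously gives x_1 = 4, x_2 = 12.

x_1 = 4, x_2 = 12, minimum C = 692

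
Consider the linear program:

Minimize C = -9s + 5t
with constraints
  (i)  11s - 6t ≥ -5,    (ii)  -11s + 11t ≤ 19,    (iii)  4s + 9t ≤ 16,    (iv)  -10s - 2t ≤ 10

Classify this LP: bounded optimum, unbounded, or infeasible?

unbounded

From the feasible point (17/41, 196/123), moving in the direction (9, -4) keeps every constraint satisfied while C decreases without bound.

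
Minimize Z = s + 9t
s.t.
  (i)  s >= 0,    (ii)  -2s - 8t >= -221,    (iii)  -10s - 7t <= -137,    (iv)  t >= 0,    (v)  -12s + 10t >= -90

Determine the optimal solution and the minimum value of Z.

s = 250/23, t = 93/23, minimum Z = 1087/23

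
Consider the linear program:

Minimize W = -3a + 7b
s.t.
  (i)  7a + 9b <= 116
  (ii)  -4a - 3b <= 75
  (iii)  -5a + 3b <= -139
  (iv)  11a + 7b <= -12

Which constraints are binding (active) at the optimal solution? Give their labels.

(ii) and (iv)

Corner points and W = -3a + 7b:
  (64/9, -931/27) → W = -7093/27
  (489/5, -777/5) → W = -6906/5
  (937/68, -1589/68) → W = -6967/34

The minimum is at (489/5, -777/5). Substituting into each constraint, equality holds for (ii) and (iv); the remaining constraints have slack.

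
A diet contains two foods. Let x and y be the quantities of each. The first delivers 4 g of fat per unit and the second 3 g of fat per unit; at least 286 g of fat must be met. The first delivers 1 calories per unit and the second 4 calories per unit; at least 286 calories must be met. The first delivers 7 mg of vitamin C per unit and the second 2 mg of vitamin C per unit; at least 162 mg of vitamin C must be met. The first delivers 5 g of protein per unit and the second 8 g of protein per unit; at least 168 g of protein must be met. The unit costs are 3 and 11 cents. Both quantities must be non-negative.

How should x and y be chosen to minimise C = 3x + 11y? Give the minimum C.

x = 22, y = 66, minimum C = 792

Vertices and C = 3x + 11y:
  (0, 286/3) → C = 3146/3
  (286, 0) → C = 858
  (22, 66) → C = 792
The feasible region is unbounded (it extends along (0, 1), (1, 0)), but C strictly increases along every unbounded feasible direction, so there is no improving ray and the minimum is attained at a vertex.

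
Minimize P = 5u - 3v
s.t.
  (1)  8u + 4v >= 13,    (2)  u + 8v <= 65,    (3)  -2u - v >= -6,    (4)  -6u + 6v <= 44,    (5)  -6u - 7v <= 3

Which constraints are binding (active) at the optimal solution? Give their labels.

Feasible corners and P = 5u - 3v:
  (-49/36, 215/36) → P = -445/18
  (103/32, -51/16) → P = 821/32
  (-4/9, 62/9) → P = -206/9
  (45/8, -21/4) → P = 351/8

The minimum is at (-49/36, 215/36). Substituting into each constraint, equality holds for (1) and (4); the remaining constraints have slack.

(1) and (4)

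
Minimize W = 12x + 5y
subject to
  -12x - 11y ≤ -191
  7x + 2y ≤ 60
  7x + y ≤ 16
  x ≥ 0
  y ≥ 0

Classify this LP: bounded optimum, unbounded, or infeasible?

infeasible

The boundaries -12x - 11y = -191 and 7x + 2y = 60 meet at (278/53, 617/53), but that point violates 7x + y ≤ 16. Every candidate vertex is excluded by some other constraint, so the feasible region is empty.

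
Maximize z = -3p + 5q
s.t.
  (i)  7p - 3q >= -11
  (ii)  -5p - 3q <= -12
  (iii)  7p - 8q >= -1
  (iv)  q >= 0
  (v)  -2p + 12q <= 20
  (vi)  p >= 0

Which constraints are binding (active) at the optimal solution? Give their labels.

Vertices and z = -3p + 5q:
  (93/61, 89/61) → z = 166/61
  (12/5, 0) → z = -36/5
  (37/17, 69/34) → z = 123/34
The feasible region is unbounded (it extends along (6, 1), (1, 0)), but z strictly decreases along every unbounded feasible direction, so there is no improving ray and the maximum is attained at a vertex.

The maximum is at (37/17, 69/34). Substituting into each constraint, equality holds for (iii) and (v); the remaining constraints have slack.

(iii) and (v)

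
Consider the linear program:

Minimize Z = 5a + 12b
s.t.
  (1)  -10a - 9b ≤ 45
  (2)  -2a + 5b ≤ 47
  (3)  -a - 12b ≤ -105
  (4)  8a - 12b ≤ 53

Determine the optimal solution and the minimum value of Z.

Feasible corners and Z = 5a + 12b:
  (-39/29, 257/29) → Z = 2889/29
  (829/16, 241/8) → Z = 9929/16
  (158/9, 787/108) → Z = 1577/9

The optimum lies where -2a + 5b = 47 and -a - 12b = -105.
Solving simultaneously gives a = -39/29, b = 257/29.

a = -39/29, b = 257/29, minimum Z = 2889/29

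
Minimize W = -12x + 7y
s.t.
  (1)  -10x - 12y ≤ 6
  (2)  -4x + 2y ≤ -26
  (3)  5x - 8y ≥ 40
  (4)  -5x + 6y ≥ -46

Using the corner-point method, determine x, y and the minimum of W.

x = 64/5, y = 3, minimum W = -663/5

Extreme points and W = -12x + 7y:
  (64/11, -15/11) → W = -873/11
  (32/7, -27/7) → W = -573/7
  (64/5, 3) → W = -663/5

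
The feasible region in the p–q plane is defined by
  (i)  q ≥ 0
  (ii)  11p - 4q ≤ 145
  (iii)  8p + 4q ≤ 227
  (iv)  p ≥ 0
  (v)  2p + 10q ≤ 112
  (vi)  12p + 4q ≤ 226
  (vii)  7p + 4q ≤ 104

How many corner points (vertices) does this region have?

The feasible vertices (each the meet of two boundaries and inside every other half-plane) are:
  (145/11, 0)
  (0, 0)
  (83/6, 43/24)
  (0, 56/5)
  (296/31, 288/31)

5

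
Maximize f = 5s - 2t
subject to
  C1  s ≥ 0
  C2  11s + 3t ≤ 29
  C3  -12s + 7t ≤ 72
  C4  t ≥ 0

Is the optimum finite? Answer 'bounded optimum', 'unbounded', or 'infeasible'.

bounded optimum

Extreme points and f = 5s - 2t:
  (0, 29/3) → f = -58/3
  (0, 0) → f = 0
  (29/11, 0) → f = 145/11
The feasible region has finitely many vertices and no improving ray; the maximum is 145/11 at (29/11, 0).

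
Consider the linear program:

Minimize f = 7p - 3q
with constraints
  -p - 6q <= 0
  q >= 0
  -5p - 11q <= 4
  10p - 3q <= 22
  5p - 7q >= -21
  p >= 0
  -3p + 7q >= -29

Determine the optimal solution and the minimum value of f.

p = 0, q = 3, minimum f = -9

Feasible corners and f = 7p - 3q:
  (0, 0) → f = 0
  (11/5, 0) → f = 77/5
  (217/55, 64/11) → f = 559/55
  (0, 3) → f = -9

The binding constraints are 5p - 7q = -21 and p = 0.
Solving simultaneously gives p = 0, q = 3.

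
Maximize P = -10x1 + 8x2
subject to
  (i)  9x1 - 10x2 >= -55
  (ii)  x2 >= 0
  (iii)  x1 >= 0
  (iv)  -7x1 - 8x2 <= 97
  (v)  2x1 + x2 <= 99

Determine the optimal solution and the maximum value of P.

Vertices and P = -10x1 + 8x2:
  (0, 11/2) → P = 44
  (935/29, 1001/29) → P = -1342/29
  (0, 0) → P = 0
  (99/2, 0) → P = -495

The binding constraints are 9x1 - 10x2 = -55 and x1 = 0.
Solving simultaneously gives x1 = 0, x2 = 11/2.

x1 = 0, x2 = 11/2, maximum P = 44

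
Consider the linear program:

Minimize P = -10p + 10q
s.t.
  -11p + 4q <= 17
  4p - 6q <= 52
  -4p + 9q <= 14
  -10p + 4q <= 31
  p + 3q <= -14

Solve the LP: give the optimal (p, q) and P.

p = 4, q = -6, minimum P = -100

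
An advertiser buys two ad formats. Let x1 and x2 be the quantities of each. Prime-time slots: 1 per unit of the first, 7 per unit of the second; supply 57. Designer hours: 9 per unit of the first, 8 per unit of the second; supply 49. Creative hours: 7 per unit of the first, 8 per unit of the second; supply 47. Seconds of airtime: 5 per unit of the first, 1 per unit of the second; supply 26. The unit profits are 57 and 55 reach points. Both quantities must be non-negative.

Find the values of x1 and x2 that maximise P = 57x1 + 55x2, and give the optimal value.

x1 = 1, x2 = 5, maximum P = 332

Extreme points and P = 57x1 + 55x2:
  (0, 0) → P = 0
  (0, 47/8) → P = 2585/8
  (26/5, 0) → P = 1482/5
  (1, 5) → P = 332
  (159/31, 11/31) → P = 9668/31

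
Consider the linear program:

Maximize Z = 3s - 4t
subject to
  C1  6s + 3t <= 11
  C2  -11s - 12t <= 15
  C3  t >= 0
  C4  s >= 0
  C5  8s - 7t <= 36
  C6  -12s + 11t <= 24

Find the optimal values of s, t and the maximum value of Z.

s = 11/6, t = 0, maximum Z = 11/2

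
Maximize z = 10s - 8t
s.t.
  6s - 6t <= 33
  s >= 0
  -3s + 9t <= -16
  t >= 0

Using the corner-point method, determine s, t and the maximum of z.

Corner points and z = 10s - 8t:
  (67/12, 1/12) → z = 331/6
  (11/2, 0) → z = 55
  (16/3, 0) → z = 160/3

At the optimal vertex, 6s - 6t = 33 and -3s + 9t = -16.
Solving simultaneously gives s = 67/12, t = 1/12.

s = 67/12, t = 1/12, maximum z = 331/6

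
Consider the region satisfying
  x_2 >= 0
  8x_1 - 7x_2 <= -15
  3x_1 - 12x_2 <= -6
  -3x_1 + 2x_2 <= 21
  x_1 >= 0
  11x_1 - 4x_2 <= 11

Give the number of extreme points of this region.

4

Pairwise boundary intersections that survive every other constraint:
  (0, 15/7)
  (137/45, 253/45)
  (0, 21/2)
  (53/5, 132/5)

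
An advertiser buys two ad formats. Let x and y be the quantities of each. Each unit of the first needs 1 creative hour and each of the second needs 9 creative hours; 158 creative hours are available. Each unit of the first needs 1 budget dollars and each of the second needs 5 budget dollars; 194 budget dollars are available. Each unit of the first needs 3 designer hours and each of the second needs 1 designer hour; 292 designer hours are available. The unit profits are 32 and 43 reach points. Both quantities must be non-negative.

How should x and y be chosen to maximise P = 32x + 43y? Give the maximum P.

x = 95, y = 7, maximum P = 3341

Corner points and P = 32x + 43y:
  (0, 0) → P = 0
  (0, 158/9) → P = 6794/9
  (292/3, 0) → P = 9344/3
  (95, 7) → P = 3341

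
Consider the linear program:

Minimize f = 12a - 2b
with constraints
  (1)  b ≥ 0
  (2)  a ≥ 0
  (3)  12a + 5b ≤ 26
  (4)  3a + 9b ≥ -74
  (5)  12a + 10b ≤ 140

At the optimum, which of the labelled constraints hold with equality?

(2) and (3)

Extreme points and f = 12a - 2b:
  (0, 0) → f = 0
  (13/6, 0) → f = 26
  (0, 26/5) → f = -52/5

The minimum is at (0, 26/5). Substituting into each constraint, equality holds for (2) and (3); the remaining constraints have slack.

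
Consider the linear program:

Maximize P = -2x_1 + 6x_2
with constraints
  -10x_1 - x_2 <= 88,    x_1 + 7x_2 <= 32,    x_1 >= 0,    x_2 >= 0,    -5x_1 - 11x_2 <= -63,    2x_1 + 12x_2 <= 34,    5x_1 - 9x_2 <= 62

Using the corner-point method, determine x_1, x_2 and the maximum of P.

x_1 = 191/19, x_2 = 22/19, maximum P = -250/19

Feasible corners and P = -2x_1 + 6x_2:
  (191/19, 22/19) → P = -250/19
  (1249/100, 1/20) → P = -617/25
  (175/13, 23/39) → P = -304/13

At the optimal vertex, -5x_1 - 11x_2 = -63 and 2x_1 + 12x_2 = 34.
Solving simultaneously gives x_1 = 191/19, x_2 = 22/19.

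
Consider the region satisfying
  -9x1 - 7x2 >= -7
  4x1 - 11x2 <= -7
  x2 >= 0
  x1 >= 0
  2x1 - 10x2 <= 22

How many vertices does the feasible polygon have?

3

The feasible vertices (each the meet of two boundaries and inside every other half-plane) are:
  (28/127, 91/127)
  (0, 1)
  (0, 7/11)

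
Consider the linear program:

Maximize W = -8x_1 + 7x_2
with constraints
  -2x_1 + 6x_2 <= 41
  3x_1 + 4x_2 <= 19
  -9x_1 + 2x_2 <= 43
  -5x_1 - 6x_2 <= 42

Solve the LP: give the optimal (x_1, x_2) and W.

x_1 = -88/25, x_2 = 283/50, maximum W = 3389/50

Extreme points and W = -8x_1 + 7x_2:
  (-25/13, 161/26) → W = 1527/26
  (-88/25, 283/50) → W = 3389/50
  (-171/32, -163/64) → W = 1595/64
The feasible region is unbounded (it extends along (4, -3), (6, -5)), but W strictly decreases along every unbounded feasible direction, so there is no improving ray and the maximum is attained at a vertex.

At the optimal vertex, -2x_1 + 6x_2 = 41 and -9x_1 + 2x_2 = 43.
Solving simultaneously gives x_1 = -88/25, x_2 = 283/50.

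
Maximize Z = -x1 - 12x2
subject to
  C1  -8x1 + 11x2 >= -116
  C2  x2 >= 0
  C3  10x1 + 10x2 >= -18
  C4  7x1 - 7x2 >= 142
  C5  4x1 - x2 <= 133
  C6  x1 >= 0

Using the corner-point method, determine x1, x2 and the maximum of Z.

Vertices and Z = -x1 - 12x2:
  (250/7, 108/7) → Z = -1546/7
  (449/12, 50/3) → Z = -2849/12
  (263/7, 121/7) → Z = -245

x1 = 250/7, x2 = 108/7, maximum Z = -1546/7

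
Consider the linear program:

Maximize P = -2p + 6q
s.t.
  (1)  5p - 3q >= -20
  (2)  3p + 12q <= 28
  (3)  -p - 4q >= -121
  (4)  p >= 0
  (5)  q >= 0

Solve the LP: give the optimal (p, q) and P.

p = 0, q = 7/3, maximum P = 14

Vertices and P = -2p + 6q:
  (0, 7/3) → P = 14
  (28/3, 0) → P = -56/3
  (0, 0) → P = 0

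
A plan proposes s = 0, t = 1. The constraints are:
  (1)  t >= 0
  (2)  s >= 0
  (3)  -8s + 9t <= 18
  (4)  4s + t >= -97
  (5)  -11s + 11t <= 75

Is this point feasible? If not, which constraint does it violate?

(1): 1 ≥ 0 ✓
(2): 0 ≥ 0 ✓
(3): 9 ≤ 18 ✓
(4): 1 ≥ -97 ✓
(5): 11 ≤ 75 ✓

feasible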